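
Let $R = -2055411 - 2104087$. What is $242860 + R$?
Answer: $-3916638$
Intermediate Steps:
$R = -4159498$
$242860 + R = 242860 - 4159498 = -3916638$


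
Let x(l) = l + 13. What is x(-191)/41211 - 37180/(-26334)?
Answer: 45116/32053 ≈ 1.4075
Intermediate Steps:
x(l) = 13 + l
x(-191)/41211 - 37180/(-26334) = (13 - 191)/41211 - 37180/(-26334) = -178*1/41211 - 37180*(-1/26334) = -178/41211 + 1690/1197 = 45116/32053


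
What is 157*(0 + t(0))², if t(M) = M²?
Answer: 0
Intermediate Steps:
157*(0 + t(0))² = 157*(0 + 0²)² = 157*(0 + 0)² = 157*0² = 157*0 = 0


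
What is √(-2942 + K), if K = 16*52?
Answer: I*√2110 ≈ 45.935*I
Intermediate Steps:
K = 832
√(-2942 + K) = √(-2942 + 832) = √(-2110) = I*√2110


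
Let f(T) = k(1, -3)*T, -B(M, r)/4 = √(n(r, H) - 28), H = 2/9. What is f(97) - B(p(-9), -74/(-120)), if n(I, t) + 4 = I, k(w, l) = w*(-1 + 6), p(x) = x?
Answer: 485 + 2*I*√28245/15 ≈ 485.0 + 22.408*I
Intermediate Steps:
H = 2/9 (H = 2*(⅑) = 2/9 ≈ 0.22222)
k(w, l) = 5*w (k(w, l) = w*5 = 5*w)
n(I, t) = -4 + I
B(M, r) = -4*√(-32 + r) (B(M, r) = -4*√((-4 + r) - 28) = -4*√(-32 + r))
f(T) = 5*T (f(T) = (5*1)*T = 5*T)
f(97) - B(p(-9), -74/(-120)) = 5*97 - (-4)*√(-32 - 74/(-120)) = 485 - (-4)*√(-32 - 74*(-1/120)) = 485 - (-4)*√(-32 + 37/60) = 485 - (-4)*√(-1883/60) = 485 - (-4)*I*√28245/30 = 485 - (-2)*I*√28245/15 = 485 + 2*I*√28245/15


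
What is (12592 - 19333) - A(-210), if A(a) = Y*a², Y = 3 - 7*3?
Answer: 787059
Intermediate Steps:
Y = -18 (Y = 3 - 21 = -18)
A(a) = -18*a²
(12592 - 19333) - A(-210) = (12592 - 19333) - (-18)*(-210)² = -6741 - (-18)*44100 = -6741 - 1*(-793800) = -6741 + 793800 = 787059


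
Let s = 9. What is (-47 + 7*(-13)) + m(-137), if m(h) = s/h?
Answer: -18915/137 ≈ -138.07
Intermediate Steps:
m(h) = 9/h
(-47 + 7*(-13)) + m(-137) = (-47 + 7*(-13)) + 9/(-137) = (-47 - 91) + 9*(-1/137) = -138 - 9/137 = -18915/137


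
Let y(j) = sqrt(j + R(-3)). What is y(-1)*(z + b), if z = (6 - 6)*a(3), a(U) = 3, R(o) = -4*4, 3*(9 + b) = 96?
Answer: 23*I*sqrt(17) ≈ 94.831*I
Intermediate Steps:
b = 23 (b = -9 + (1/3)*96 = -9 + 32 = 23)
R(o) = -16
y(j) = sqrt(-16 + j) (y(j) = sqrt(j - 16) = sqrt(-16 + j))
z = 0 (z = (6 - 6)*3 = 0*3 = 0)
y(-1)*(z + b) = sqrt(-16 - 1)*(0 + 23) = sqrt(-17)*23 = (I*sqrt(17))*23 = 23*I*sqrt(17)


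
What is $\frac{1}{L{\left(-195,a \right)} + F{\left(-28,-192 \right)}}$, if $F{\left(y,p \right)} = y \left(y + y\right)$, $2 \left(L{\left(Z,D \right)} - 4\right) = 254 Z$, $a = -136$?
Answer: $- \frac{1}{23193} \approx -4.3116 \cdot 10^{-5}$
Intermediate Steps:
$L{\left(Z,D \right)} = 4 + 127 Z$ ($L{\left(Z,D \right)} = 4 + \frac{254 Z}{2} = 4 + 127 Z$)
$F{\left(y,p \right)} = 2 y^{2}$ ($F{\left(y,p \right)} = y 2 y = 2 y^{2}$)
$\frac{1}{L{\left(-195,a \right)} + F{\left(-28,-192 \right)}} = \frac{1}{\left(4 + 127 \left(-195\right)\right) + 2 \left(-28\right)^{2}} = \frac{1}{\left(4 - 24765\right) + 2 \cdot 784} = \frac{1}{-24761 + 1568} = \frac{1}{-23193} = - \frac{1}{23193}$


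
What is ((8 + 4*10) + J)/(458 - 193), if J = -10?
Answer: 38/265 ≈ 0.14340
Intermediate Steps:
((8 + 4*10) + J)/(458 - 193) = ((8 + 4*10) - 10)/(458 - 193) = ((8 + 40) - 10)/265 = (48 - 10)*(1/265) = 38*(1/265) = 38/265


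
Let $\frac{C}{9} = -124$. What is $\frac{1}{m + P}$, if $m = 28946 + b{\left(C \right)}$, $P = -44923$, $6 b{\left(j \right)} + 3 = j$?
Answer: $- \frac{2}{32327} \approx -6.1868 \cdot 10^{-5}$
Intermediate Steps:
$C = -1116$ ($C = 9 \left(-124\right) = -1116$)
$b{\left(j \right)} = - \frac{1}{2} + \frac{j}{6}$
$m = \frac{57519}{2}$ ($m = 28946 + \left(- \frac{1}{2} + \frac{1}{6} \left(-1116\right)\right) = 28946 - \frac{373}{2} = \frac{57519}{2} \approx 28760.0$)
$\frac{1}{m + P} = \frac{1}{\frac{57519}{2} - 44923} = \frac{1}{- \frac{32327}{2}} = - \frac{2}{32327}$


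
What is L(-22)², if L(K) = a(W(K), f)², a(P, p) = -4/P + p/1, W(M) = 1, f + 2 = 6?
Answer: 0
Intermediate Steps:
f = 4 (f = -2 + 6 = 4)
a(P, p) = p - 4/P (a(P, p) = -4/P + p*1 = -4/P + p = p - 4/P)
L(K) = 0 (L(K) = (4 - 4/1)² = (4 - 4*1)² = (4 - 4)² = 0² = 0)
L(-22)² = 0² = 0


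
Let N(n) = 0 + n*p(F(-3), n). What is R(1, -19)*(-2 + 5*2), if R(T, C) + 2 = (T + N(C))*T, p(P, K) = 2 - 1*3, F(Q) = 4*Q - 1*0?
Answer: 144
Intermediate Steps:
F(Q) = 4*Q (F(Q) = 4*Q + 0 = 4*Q)
p(P, K) = -1 (p(P, K) = 2 - 3 = -1)
N(n) = -n (N(n) = 0 + n*(-1) = 0 - n = -n)
R(T, C) = -2 + T*(T - C) (R(T, C) = -2 + (T - C)*T = -2 + T*(T - C))
R(1, -19)*(-2 + 5*2) = (-2 + 1**2 - 1*(-19)*1)*(-2 + 5*2) = (-2 + 1 + 19)*(-2 + 10) = 18*8 = 144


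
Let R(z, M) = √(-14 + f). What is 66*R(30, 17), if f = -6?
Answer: 132*I*√5 ≈ 295.16*I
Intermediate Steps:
R(z, M) = 2*I*√5 (R(z, M) = √(-14 - 6) = √(-20) = 2*I*√5)
66*R(30, 17) = 66*(2*I*√5) = 132*I*√5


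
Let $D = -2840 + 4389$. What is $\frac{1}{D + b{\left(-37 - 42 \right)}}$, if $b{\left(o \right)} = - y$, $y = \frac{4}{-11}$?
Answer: $\frac{11}{17043} \approx 0.00064543$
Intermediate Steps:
$y = - \frac{4}{11}$ ($y = 4 \left(- \frac{1}{11}\right) = - \frac{4}{11} \approx -0.36364$)
$D = 1549$
$b{\left(o \right)} = \frac{4}{11}$ ($b{\left(o \right)} = \left(-1\right) \left(- \frac{4}{11}\right) = \frac{4}{11}$)
$\frac{1}{D + b{\left(-37 - 42 \right)}} = \frac{1}{1549 + \frac{4}{11}} = \frac{1}{\frac{17043}{11}} = \frac{11}{17043}$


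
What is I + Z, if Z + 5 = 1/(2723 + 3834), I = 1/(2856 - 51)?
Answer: -91952563/18392385 ≈ -4.9995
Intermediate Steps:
I = 1/2805 ≈ 0.00035651
Z = -32784/6557 (Z = -5 + 1/(2723 + 3834) = -5 + 1/6557 = -32784/6557 ≈ -4.9998)
I + Z = 1/2805 - 32784/6557 = -91952563/18392385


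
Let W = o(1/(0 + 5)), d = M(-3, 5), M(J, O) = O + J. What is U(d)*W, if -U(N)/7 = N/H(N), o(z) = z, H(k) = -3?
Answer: 14/15 ≈ 0.93333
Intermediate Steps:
M(J, O) = J + O
d = 2 (d = -3 + 5 = 2)
U(N) = 7*N/3 (U(N) = -7*N/(-3) = -7*N*(-1)/3 = -(-7)*N/3 = 7*N/3)
W = ⅕ (W = 1/(0 + 5) = 1/5 = ⅕ ≈ 0.20000)
U(d)*W = ((7/3)*2)*(⅕) = (14/3)*(⅕) = 14/15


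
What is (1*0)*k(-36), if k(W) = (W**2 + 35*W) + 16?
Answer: 0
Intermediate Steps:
k(W) = 16 + W**2 + 35*W
(1*0)*k(-36) = (1*0)*(16 + (-36)**2 + 35*(-36)) = 0*(16 + 1296 - 1260) = 0*52 = 0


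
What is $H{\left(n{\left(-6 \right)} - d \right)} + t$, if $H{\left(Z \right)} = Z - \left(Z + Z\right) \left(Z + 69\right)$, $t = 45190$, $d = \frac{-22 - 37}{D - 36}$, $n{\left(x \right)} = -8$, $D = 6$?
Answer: $\frac{10430272}{225} \approx 46357.0$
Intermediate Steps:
$d = \frac{59}{30}$ ($d = \frac{-22 - 37}{6 - 36} = - \frac{59}{-30} = \left(-59\right) \left(- \frac{1}{30}\right) = \frac{59}{30} \approx 1.9667$)
$H{\left(Z \right)} = Z - 2 Z \left(69 + Z\right)$
$H{\left(n{\left(-6 \right)} - d \right)} + t = - \left(-8 - \frac{59}{30}\right) \left(137 + 2 \left(-8 - \frac{59}{30}\right)\right) + 45190 = \left(-1\right) \left(- \frac{299}{30}\right) \left(137 + 2 \left(- \frac{299}{30}\right)\right) + 45190 = \left(-1\right) \left(- \frac{299}{30}\right) \left(137 - \frac{299}{15}\right) + 45190 = \left(-1\right) \left(- \frac{299}{30}\right) \frac{1756}{15} + 45190 = \frac{262522}{225} + 45190 = \frac{10430272}{225}$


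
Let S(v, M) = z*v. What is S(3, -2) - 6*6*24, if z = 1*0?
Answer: -864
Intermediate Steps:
z = 0
S(v, M) = 0 (S(v, M) = 0*v = 0)
S(3, -2) - 6*6*24 = 0 - 6*6*24 = 0 - 36*24 = 0 - 864 = -864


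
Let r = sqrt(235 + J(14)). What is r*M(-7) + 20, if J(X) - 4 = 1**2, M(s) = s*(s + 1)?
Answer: 20 + 168*sqrt(15) ≈ 670.66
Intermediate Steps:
M(s) = s*(1 + s)
J(X) = 5 (J(X) = 4 + 1**2 = 4 + 1 = 5)
r = 4*sqrt(15) (r = sqrt(235 + 5) = sqrt(240) = 4*sqrt(15) ≈ 15.492)
r*M(-7) + 20 = (4*sqrt(15))*(-7*(1 - 7)) + 20 = (4*sqrt(15))*(-7*(-6)) + 20 = (4*sqrt(15))*42 + 20 = 168*sqrt(15) + 20 = 20 + 168*sqrt(15)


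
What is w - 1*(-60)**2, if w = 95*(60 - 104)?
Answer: -7780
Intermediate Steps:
w = -4180 (w = 95*(-44) = -4180)
w - 1*(-60)**2 = -4180 - 1*(-60)**2 = -4180 - 1*3600 = -4180 - 3600 = -7780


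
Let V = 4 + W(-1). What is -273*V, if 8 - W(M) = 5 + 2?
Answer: -1365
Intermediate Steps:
W(M) = 1 (W(M) = 8 - (5 + 2) = 8 - 1*7 = 8 - 7 = 1)
V = 5 (V = 4 + 1 = 5)
-273*V = -273*5 = -1365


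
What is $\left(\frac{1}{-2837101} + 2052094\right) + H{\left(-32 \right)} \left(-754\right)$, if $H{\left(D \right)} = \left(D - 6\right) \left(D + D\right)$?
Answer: $\frac{619526396965}{2837101} \approx 2.1837 \cdot 10^{5}$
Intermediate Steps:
$H{\left(D \right)} = 2 D \left(-6 + D\right)$ ($H{\left(D \right)} = \left(-6 + D\right) 2 D = 2 D \left(-6 + D\right)$)
$\left(\frac{1}{-2837101} + 2052094\right) + H{\left(-32 \right)} \left(-754\right) = \left(\frac{1}{-2837101} + 2052094\right) + 2 \left(-32\right) \left(-6 - 32\right) \left(-754\right) = \left(- \frac{1}{2837101} + 2052094\right) + 2 \left(-32\right) \left(-38\right) \left(-754\right) = \frac{5821997939493}{2837101} + 2432 \left(-754\right) = \frac{5821997939493}{2837101} - 1833728 = \frac{619526396965}{2837101}$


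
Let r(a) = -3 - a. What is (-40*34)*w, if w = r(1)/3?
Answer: 5440/3 ≈ 1813.3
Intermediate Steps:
w = -4/3 (w = (-3 - 1*1)/3 = (-3 - 1)/3 = (1/3)*(-4) = -4/3 ≈ -1.3333)
(-40*34)*w = -40*34*(-4/3) = -1360*(-4/3) = 5440/3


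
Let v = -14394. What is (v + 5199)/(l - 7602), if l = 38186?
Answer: -9195/30584 ≈ -0.30065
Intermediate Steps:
(v + 5199)/(l - 7602) = (-14394 + 5199)/(38186 - 7602) = -9195/30584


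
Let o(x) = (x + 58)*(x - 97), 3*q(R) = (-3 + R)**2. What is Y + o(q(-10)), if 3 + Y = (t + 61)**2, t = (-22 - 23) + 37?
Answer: -16592/9 ≈ -1843.6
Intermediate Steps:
t = -8 (t = -45 + 37 = -8)
q(R) = (-3 + R)**2/3
o(x) = (-97 + x)*(58 + x) (o(x) = (58 + x)*(-97 + x) = (-97 + x)*(58 + x))
Y = 2806 (Y = -3 + (-8 + 61)**2 = -3 + 53**2 = -3 + 2809 = 2806)
Y + o(q(-10)) = 2806 + (-5626 + ((-3 - 10)**2/3)**2 - 13*(-3 - 10)**2) = 2806 + (-5626 + ((1/3)*(-13)**2)**2 - 13*(-13)**2) = 2806 + (-5626 + ((1/3)*169)**2 - 13*169) = 2806 + (-5626 + (169/3)**2 - 39*169/3) = 2806 + (-5626 + 28561/9 - 2197) = 2806 - 41846/9 = -16592/9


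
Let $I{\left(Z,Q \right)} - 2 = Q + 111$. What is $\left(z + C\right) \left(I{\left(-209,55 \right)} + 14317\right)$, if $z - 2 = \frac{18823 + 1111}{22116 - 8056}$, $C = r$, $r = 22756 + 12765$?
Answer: $\frac{723487095329}{1406} \approx 5.1457 \cdot 10^{8}$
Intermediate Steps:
$r = 35521$
$I{\left(Z,Q \right)} = 113 + Q$ ($I{\left(Z,Q \right)} = 2 + \left(Q + 111\right) = 2 + \left(111 + Q\right) = 113 + Q$)
$C = 35521$
$z = \frac{24027}{7030}$ ($z = 2 + \frac{18823 + 1111}{22116 - 8056} = 2 + \frac{19934}{14060} = 2 + 19934 \cdot \frac{1}{14060} = 2 + \frac{9967}{7030} = \frac{24027}{7030} \approx 3.4178$)
$\left(z + C\right) \left(I{\left(-209,55 \right)} + 14317\right) = \left(\frac{24027}{7030} + 35521\right) \left(\left(113 + 55\right) + 14317\right) = \frac{249736657 \left(168 + 14317\right)}{7030} = \frac{249736657}{7030} \cdot 14485 = \frac{723487095329}{1406}$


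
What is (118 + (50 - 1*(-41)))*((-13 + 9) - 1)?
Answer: -1045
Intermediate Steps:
(118 + (50 - 1*(-41)))*((-13 + 9) - 1) = (118 + (50 + 41))*(-4 - 1) = (118 + 91)*(-5) = 209*(-5) = -1045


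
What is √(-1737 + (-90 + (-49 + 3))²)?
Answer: √16759 ≈ 129.46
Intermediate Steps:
√(-1737 + (-90 + (-49 + 3))²) = √(-1737 + (-90 - 46)²) = √(-1737 + (-136)²) = √(-1737 + 18496) = √16759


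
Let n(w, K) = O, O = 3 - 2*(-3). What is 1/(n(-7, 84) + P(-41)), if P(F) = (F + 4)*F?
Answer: 1/1526 ≈ 0.00065531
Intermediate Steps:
O = 9 (O = 3 + 6 = 9)
n(w, K) = 9
P(F) = F*(4 + F) (P(F) = (4 + F)*F = F*(4 + F))
1/(n(-7, 84) + P(-41)) = 1/(9 - 41*(4 - 41)) = 1/(9 - 41*(-37)) = 1/(9 + 1517) = 1/1526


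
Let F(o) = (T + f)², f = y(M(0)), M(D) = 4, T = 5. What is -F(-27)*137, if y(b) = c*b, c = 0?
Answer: -3425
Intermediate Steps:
y(b) = 0 (y(b) = 0*b = 0)
f = 0
F(o) = 25 (F(o) = (5 + 0)² = 5² = 25)
-F(-27)*137 = -25*137 = -1*3425 = -3425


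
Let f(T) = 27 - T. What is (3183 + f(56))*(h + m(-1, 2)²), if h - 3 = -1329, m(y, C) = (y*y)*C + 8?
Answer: -3866804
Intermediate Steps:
m(y, C) = 8 + C*y² (m(y, C) = y²*C + 8 = C*y² + 8 = 8 + C*y²)
h = -1326 (h = 3 - 1329 = -1326)
(3183 + f(56))*(h + m(-1, 2)²) = (3183 + (27 - 1*56))*(-1326 + (8 + 2*(-1)²)²) = (3183 + (27 - 56))*(-1326 + (8 + 2*1)²) = (3183 - 29)*(-1326 + (8 + 2)²) = 3154*(-1326 + 10²) = 3154*(-1326 + 100) = 3154*(-1226) = -3866804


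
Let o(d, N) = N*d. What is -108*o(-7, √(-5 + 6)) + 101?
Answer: 857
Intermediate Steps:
-108*o(-7, √(-5 + 6)) + 101 = -108*√(-5 + 6)*(-7) + 101 = -108*√1*(-7) + 101 = -108*(-7) + 101 = 756 + 101 = 857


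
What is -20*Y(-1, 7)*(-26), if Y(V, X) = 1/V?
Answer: -520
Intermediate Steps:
-20*Y(-1, 7)*(-26) = -20/(-1)*(-26) = -20*(-1)*(-26) = 20*(-26) = -520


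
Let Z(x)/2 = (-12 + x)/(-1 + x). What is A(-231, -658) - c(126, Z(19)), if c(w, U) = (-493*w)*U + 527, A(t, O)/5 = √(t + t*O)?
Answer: 47787 + 15*√16863 ≈ 49735.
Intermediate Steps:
Z(x) = 2*(-12 + x)/(-1 + x) (Z(x) = 2*((-12 + x)/(-1 + x)) = 2*(-12 + x)/(-1 + x))
A(t, O) = 5*√(t + O*t) (A(t, O) = 5*√(t + t*O) = 5*√(t + O*t))
c(w, U) = 527 - 493*U*w (c(w, U) = -493*U*w + 527 = 527 - 493*U*w)
A(-231, -658) - c(126, Z(19)) = 5*√(-231*(1 - 658)) - (527 - 493*2*(-12 + 19)/(-1 + 19)*126) = 5*√(-231*(-657)) - (527 - 493*2*7/18*126) = 5*√151767 - (527 - 493*2*(1/18)*7*126) = 5*(3*√16863) - (527 - 493*7/9*126) = 15*√16863 - (527 - 48314) = 15*√16863 - 1*(-47787) = 15*√16863 + 47787 = 47787 + 15*√16863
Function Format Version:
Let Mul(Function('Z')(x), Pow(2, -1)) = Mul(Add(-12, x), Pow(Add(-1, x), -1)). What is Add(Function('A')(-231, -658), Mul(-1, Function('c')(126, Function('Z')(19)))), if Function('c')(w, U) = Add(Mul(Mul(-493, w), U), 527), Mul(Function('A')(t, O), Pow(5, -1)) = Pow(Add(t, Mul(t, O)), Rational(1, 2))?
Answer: Add(47787, Mul(15, Pow(16863, Rational(1, 2)))) ≈ 49735.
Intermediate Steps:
Function('Z')(x) = Mul(2, Pow(Add(-1, x), -1), Add(-12, x)) (Function('Z')(x) = Mul(2, Mul(Add(-12, x), Pow(Add(-1, x), -1))) = Mul(2, Mul(Pow(Add(-1, x), -1), Add(-12, x))) = Mul(2, Pow(Add(-1, x), -1), Add(-12, x)))
Function('A')(t, O) = Mul(5, Pow(Add(t, Mul(O, t)), Rational(1, 2))) (Function('A')(t, O) = Mul(5, Pow(Add(t, Mul(t, O)), Rational(1, 2))) = Mul(5, Pow(Add(t, Mul(O, t)), Rational(1, 2))))
Function('c')(w, U) = Add(527, Mul(-493, U, w)) (Function('c')(w, U) = Add(Mul(-493, U, w), 527) = Add(527, Mul(-493, U, w)))
Add(Function('A')(-231, -658), Mul(-1, Function('c')(126, Function('Z')(19)))) = Add(Mul(5, Pow(Mul(-231, Add(1, -658)), Rational(1, 2))), Mul(-1, Add(527, Mul(-493, Mul(2, Pow(Add(-1, 19), -1), Add(-12, 19)), 126)))) = Add(Mul(5, Pow(Mul(-231, -657), Rational(1, 2))), Mul(-1, Add(527, Mul(-493, Mul(2, Pow(18, -1), 7), 126)))) = Add(Mul(5, Pow(151767, Rational(1, 2))), Mul(-1, Add(527, Mul(-493, Mul(2, Rational(1, 18), 7), 126)))) = Add(Mul(5, Mul(3, Pow(16863, Rational(1, 2)))), Mul(-1, Add(527, Mul(-493, Rational(7, 9), 126)))) = Add(Mul(15, Pow(16863, Rational(1, 2))), Mul(-1, Add(527, -48314))) = Add(Mul(15, Pow(16863, Rational(1, 2))), Mul(-1, -47787)) = Add(Mul(15, Pow(16863, Rational(1, 2))), 47787) = Add(47787, Mul(15, Pow(16863, Rational(1, 2))))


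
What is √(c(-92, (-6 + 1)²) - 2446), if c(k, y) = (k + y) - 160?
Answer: 9*I*√33 ≈ 51.701*I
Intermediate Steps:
c(k, y) = -160 + k + y
√(c(-92, (-6 + 1)²) - 2446) = √((-160 - 92 + (-6 + 1)²) - 2446) = √((-160 - 92 + (-5)²) - 2446) = √((-160 - 92 + 25) - 2446) = √(-227 - 2446) = √(-2673) = 9*I*√33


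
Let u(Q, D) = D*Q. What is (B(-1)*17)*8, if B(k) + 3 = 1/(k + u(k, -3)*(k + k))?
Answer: -2992/7 ≈ -427.43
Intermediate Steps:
B(k) = -3 + 1/(k - 6*k²) (B(k) = -3 + 1/(k + (-3*k)*(k + k)) = -3 + 1/(k + (-3*k)*(2*k)) = -3 + 1/(k - 6*k²))
(B(-1)*17)*8 = (((1 - 3*(-1) + 18*(-1)²)/((-1)*(1 - 6*(-1))))*17)*8 = (-(1 + 3 + 18*1)/(1 + 6)*17)*8 = (-1*(1 + 3 + 18)/7*17)*8 = (-1*⅐*22*17)*8 = -22/7*17*8 = -374/7*8 = -2992/7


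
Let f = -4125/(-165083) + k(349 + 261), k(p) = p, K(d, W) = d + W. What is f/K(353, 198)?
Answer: 100704755/90960733 ≈ 1.1071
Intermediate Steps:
K(d, W) = W + d
f = 100704755/165083 (f = -4125/(-165083) + (349 + 261) = -4125*(-1/165083) + 610 = 4125/165083 + 610 = 100704755/165083 ≈ 610.03)
f/K(353, 198) = 100704755/(165083*(198 + 353)) = (100704755/165083)/551 = (100704755/165083)*(1/551) = 100704755/90960733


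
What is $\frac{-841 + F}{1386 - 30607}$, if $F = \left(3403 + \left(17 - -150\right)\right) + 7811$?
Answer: $- \frac{10540}{29221} \approx -0.3607$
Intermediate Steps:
$F = 11381$ ($F = \left(3403 + \left(17 + 150\right)\right) + 7811 = \left(3403 + 167\right) + 7811 = 3570 + 7811 = 11381$)
$\frac{-841 + F}{1386 - 30607} = \frac{-841 + 11381}{1386 - 30607} = \frac{10540}{1386 - 30607} = \frac{10540}{-29221} = 10540 \left(- \frac{1}{29221}\right) = - \frac{10540}{29221}$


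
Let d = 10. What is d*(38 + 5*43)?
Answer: 2530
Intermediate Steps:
d*(38 + 5*43) = 10*(38 + 5*43) = 10*(38 + 215) = 10*253 = 2530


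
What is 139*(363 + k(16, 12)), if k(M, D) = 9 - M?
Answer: 49484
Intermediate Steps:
139*(363 + k(16, 12)) = 139*(363 + (9 - 1*16)) = 139*(363 + (9 - 16)) = 139*(363 - 7) = 139*356 = 49484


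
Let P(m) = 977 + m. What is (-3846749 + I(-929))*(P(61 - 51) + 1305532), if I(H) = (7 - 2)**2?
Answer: -5025817993756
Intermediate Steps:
I(H) = 25 (I(H) = 5**2 = 25)
(-3846749 + I(-929))*(P(61 - 51) + 1305532) = (-3846749 + 25)*((977 + (61 - 51)) + 1305532) = -3846724*((977 + 10) + 1305532) = -3846724*(987 + 1305532) = -3846724*1306519 = -5025817993756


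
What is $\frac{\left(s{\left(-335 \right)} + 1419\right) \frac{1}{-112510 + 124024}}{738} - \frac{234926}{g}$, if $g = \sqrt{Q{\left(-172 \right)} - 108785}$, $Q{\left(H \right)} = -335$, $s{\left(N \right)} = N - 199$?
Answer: $\frac{295}{2832444} + \frac{117463 i \sqrt{1705}}{6820} \approx 0.00010415 + 711.18 i$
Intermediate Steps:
$s{\left(N \right)} = -199 + N$ ($s{\left(N \right)} = N - 199 = -199 + N$)
$g = 8 i \sqrt{1705}$ ($g = \sqrt{-335 - 108785} = \sqrt{-109120} = 8 i \sqrt{1705} \approx 330.33 i$)
$\frac{\left(s{\left(-335 \right)} + 1419\right) \frac{1}{-112510 + 124024}}{738} - \frac{234926}{g} = \frac{\left(\left(-199 - 335\right) + 1419\right) \frac{1}{-112510 + 124024}}{738} - \frac{234926}{8 i \sqrt{1705}} = \frac{-534 + 1419}{11514} \cdot \frac{1}{738} - 234926 \left(- \frac{i \sqrt{1705}}{13640}\right) = 885 \cdot \frac{1}{11514} \cdot \frac{1}{738} + \frac{117463 i \sqrt{1705}}{6820} = \frac{295}{3838} \cdot \frac{1}{738} + \frac{117463 i \sqrt{1705}}{6820} = \frac{295}{2832444} + \frac{117463 i \sqrt{1705}}{6820}$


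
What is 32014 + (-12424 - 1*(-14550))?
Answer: 34140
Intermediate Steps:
32014 + (-12424 - 1*(-14550)) = 32014 + (-12424 + 14550) = 32014 + 2126 = 34140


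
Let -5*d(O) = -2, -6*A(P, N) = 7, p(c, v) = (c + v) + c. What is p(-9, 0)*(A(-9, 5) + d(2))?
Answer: 69/5 ≈ 13.800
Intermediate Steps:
p(c, v) = v + 2*c
A(P, N) = -7/6 (A(P, N) = -1/6*7 = -7/6)
d(O) = 2/5 (d(O) = -1/5*(-2) = 2/5)
p(-9, 0)*(A(-9, 5) + d(2)) = (0 + 2*(-9))*(-7/6 + 2/5) = (0 - 18)*(-23/30) = -18*(-23/30) = 69/5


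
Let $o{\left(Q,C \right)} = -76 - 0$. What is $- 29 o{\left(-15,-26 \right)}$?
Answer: $2204$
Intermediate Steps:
$o{\left(Q,C \right)} = -76$ ($o{\left(Q,C \right)} = -76 + 0 = -76$)
$- 29 o{\left(-15,-26 \right)} = \left(-29\right) \left(-76\right) = 2204$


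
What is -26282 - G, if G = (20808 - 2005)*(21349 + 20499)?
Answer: -786894226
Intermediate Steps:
G = 786867944 (G = 18803*41848 = 786867944)
-26282 - G = -26282 - 1*786867944 = -26282 - 786867944 = -786894226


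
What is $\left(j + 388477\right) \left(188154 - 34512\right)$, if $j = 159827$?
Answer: $84242523168$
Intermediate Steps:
$\left(j + 388477\right) \left(188154 - 34512\right) = \left(159827 + 388477\right) \left(188154 - 34512\right) = 548304 \cdot 153642 = 84242523168$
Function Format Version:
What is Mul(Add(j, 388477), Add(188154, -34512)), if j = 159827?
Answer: 84242523168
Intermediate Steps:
Mul(Add(j, 388477), Add(188154, -34512)) = Mul(Add(159827, 388477), Add(188154, -34512)) = Mul(548304, 153642) = 84242523168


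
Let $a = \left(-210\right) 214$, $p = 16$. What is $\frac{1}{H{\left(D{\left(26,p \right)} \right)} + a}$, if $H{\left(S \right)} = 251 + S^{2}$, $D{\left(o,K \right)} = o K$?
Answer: $\frac{1}{128367} \approx 7.7902 \cdot 10^{-6}$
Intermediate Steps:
$a = -44940$
$D{\left(o,K \right)} = K o$
$\frac{1}{H{\left(D{\left(26,p \right)} \right)} + a} = \frac{1}{\left(251 + \left(16 \cdot 26\right)^{2}\right) - 44940} = \frac{1}{\left(251 + 416^{2}\right) - 44940} = \frac{1}{\left(251 + 173056\right) - 44940} = \frac{1}{173307 - 44940} = \frac{1}{128367}$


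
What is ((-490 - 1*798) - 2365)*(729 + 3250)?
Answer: -14535287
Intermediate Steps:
((-490 - 1*798) - 2365)*(729 + 3250) = ((-490 - 798) - 2365)*3979 = (-1288 - 2365)*3979 = -3653*3979 = -14535287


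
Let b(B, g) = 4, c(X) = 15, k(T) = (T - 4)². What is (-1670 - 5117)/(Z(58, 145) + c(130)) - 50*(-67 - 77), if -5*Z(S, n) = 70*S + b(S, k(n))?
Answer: 28754735/3989 ≈ 7208.5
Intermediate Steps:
k(T) = (-4 + T)²
Z(S, n) = -⅘ - 14*S (Z(S, n) = -(70*S + 4)/5 = -(4 + 70*S)/5 = -⅘ - 14*S)
(-1670 - 5117)/(Z(58, 145) + c(130)) - 50*(-67 - 77) = (-1670 - 5117)/((-⅘ - 14*58) + 15) - 50*(-67 - 77) = -6787/((-⅘ - 812) + 15) - 50*(-144) = -6787/(-4064/5 + 15) + 7200 = -6787/(-3989/5) + 7200 = -6787*(-5/3989) + 7200 = 33935/3989 + 7200 = 28754735/3989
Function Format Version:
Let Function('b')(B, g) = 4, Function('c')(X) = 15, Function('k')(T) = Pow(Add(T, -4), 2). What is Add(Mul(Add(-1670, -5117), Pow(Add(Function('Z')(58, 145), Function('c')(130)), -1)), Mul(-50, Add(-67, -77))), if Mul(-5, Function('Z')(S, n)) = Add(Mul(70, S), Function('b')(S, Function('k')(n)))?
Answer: Rational(28754735, 3989) ≈ 7208.5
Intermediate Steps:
Function('k')(T) = Pow(Add(-4, T), 2)
Function('Z')(S, n) = Add(Rational(-4, 5), Mul(-14, S)) (Function('Z')(S, n) = Mul(Rational(-1, 5), Add(Mul(70, S), 4)) = Mul(Rational(-1, 5), Add(4, Mul(70, S))) = Add(Rational(-4, 5), Mul(-14, S)))
Add(Mul(Add(-1670, -5117), Pow(Add(Function('Z')(58, 145), Function('c')(130)), -1)), Mul(-50, Add(-67, -77))) = Add(Mul(Add(-1670, -5117), Pow(Add(Add(Rational(-4, 5), Mul(-14, 58)), 15), -1)), Mul(-50, Add(-67, -77))) = Add(Mul(-6787, Pow(Add(Add(Rational(-4, 5), -812), 15), -1)), Mul(-50, -144)) = Add(Mul(-6787, Pow(Add(Rational(-4064, 5), 15), -1)), 7200) = Add(Mul(-6787, Pow(Rational(-3989, 5), -1)), 7200) = Add(Mul(-6787, Rational(-5, 3989)), 7200) = Add(Rational(33935, 3989), 7200) = Rational(28754735, 3989)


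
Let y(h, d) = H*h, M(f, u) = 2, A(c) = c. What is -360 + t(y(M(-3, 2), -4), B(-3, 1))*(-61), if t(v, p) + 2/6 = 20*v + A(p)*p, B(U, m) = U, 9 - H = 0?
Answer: -68546/3 ≈ -22849.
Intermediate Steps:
H = 9 (H = 9 - 1*0 = 9 + 0 = 9)
y(h, d) = 9*h
t(v, p) = -⅓ + p² + 20*v (t(v, p) = -⅓ + (20*v + p*p) = -⅓ + (20*v + p²) = -⅓ + (p² + 20*v) = -⅓ + p² + 20*v)
-360 + t(y(M(-3, 2), -4), B(-3, 1))*(-61) = -360 + (-⅓ + (-3)² + 20*(9*2))*(-61) = -360 + (-⅓ + 9 + 20*18)*(-61) = -360 + (-⅓ + 9 + 360)*(-61) = -360 + (1106/3)*(-61) = -360 - 67466/3 = -68546/3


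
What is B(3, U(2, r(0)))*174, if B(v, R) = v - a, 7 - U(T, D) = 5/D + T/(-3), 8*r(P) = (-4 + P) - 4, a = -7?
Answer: 1740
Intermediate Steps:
r(P) = -1 + P/8 (r(P) = ((-4 + P) - 4)/8 = (-8 + P)/8 = -1 + P/8)
U(T, D) = 7 - 5/D + T/3 (U(T, D) = 7 - (5/D + T/(-3)) = 7 - (5/D + T*(-1/3)) = 7 - (5/D - T/3) = 7 + (-5/D + T/3) = 7 - 5/D + T/3)
B(v, R) = 7 + v (B(v, R) = v - 1*(-7) = v + 7 = 7 + v)
B(3, U(2, r(0)))*174 = (7 + 3)*174 = 10*174 = 1740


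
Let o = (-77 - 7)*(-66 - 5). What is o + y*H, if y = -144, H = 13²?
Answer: -18372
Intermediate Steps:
H = 169
o = 5964 (o = -84*(-71) = 5964)
o + y*H = 5964 - 144*169 = 5964 - 24336 = -18372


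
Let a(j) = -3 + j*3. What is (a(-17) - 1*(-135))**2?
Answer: 6561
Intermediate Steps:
a(j) = -3 + 3*j
(a(-17) - 1*(-135))**2 = ((-3 + 3*(-17)) - 1*(-135))**2 = ((-3 - 51) + 135)**2 = (-54 + 135)**2 = 81**2 = 6561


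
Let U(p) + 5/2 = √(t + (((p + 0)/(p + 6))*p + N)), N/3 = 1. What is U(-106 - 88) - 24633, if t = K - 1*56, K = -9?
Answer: -49271/2 + I*√579181/47 ≈ -24636.0 + 16.192*I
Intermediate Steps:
N = 3 (N = 3*1 = 3)
t = -65 (t = -9 - 1*56 = -9 - 56 = -65)
U(p) = -5/2 + √(-62 + p²/(6 + p)) (U(p) = -5/2 + √(-65 + (((p + 0)/(p + 6))*p + 3)) = -5/2 + √(-65 + ((p/(6 + p))*p + 3)) = -5/2 + √(-65 + (p²/(6 + p) + 3)) = -5/2 + √(-65 + (3 + p²/(6 + p))) = -5/2 + √(-62 + p²/(6 + p)))
U(-106 - 88) - 24633 = (-5/2 + √((-372 + (-106 - 88)² - 62*(-106 - 88))/(6 + (-106 - 88)))) - 24633 = (-5/2 + √((-372 + (-194)² - 62*(-194))/(6 - 194))) - 24633 = (-5/2 + √((-372 + 37636 + 12028)/(-188))) - 24633 = (-5/2 + √(-1/188*49292)) - 24633 = (-5/2 + √(-12323/47)) - 24633 = (-5/2 + I*√579181/47) - 24633 = -49271/2 + I*√579181/47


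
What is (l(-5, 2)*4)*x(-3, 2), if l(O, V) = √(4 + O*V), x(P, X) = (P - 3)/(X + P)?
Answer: 24*I*√6 ≈ 58.788*I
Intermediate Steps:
x(P, X) = (-3 + P)/(P + X)
(l(-5, 2)*4)*x(-3, 2) = (√(4 - 5*2)*4)*((-3 - 3)/(-3 + 2)) = (√(4 - 10)*4)*(-6/(-1)) = (√(-6)*4)*(-1*(-6)) = ((I*√6)*4)*6 = (4*I*√6)*6 = 24*I*√6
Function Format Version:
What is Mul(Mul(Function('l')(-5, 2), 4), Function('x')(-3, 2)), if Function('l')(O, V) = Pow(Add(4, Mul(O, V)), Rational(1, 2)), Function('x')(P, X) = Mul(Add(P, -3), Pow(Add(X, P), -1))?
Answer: Mul(24, I, Pow(6, Rational(1, 2))) ≈ Mul(58.788, I)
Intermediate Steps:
Function('x')(P, X) = Mul(Pow(Add(P, X), -1), Add(-3, P)) (Function('x')(P, X) = Mul(Add(-3, P), Pow(Add(P, X), -1)) = Mul(Pow(Add(P, X), -1), Add(-3, P)))
Mul(Mul(Function('l')(-5, 2), 4), Function('x')(-3, 2)) = Mul(Mul(Pow(Add(4, Mul(-5, 2)), Rational(1, 2)), 4), Mul(Pow(Add(-3, 2), -1), Add(-3, -3))) = Mul(Mul(Pow(Add(4, -10), Rational(1, 2)), 4), Mul(Pow(-1, -1), -6)) = Mul(Mul(Pow(-6, Rational(1, 2)), 4), Mul(-1, -6)) = Mul(Mul(Mul(I, Pow(6, Rational(1, 2))), 4), 6) = Mul(Mul(4, I, Pow(6, Rational(1, 2))), 6) = Mul(24, I, Pow(6, Rational(1, 2)))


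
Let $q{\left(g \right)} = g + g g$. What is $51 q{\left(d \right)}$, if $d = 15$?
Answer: $12240$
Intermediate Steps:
$q{\left(g \right)} = g + g^{2}$
$51 q{\left(d \right)} = 51 \cdot 15 \left(1 + 15\right) = 51 \cdot 15 \cdot 16 = 51 \cdot 240 = 12240$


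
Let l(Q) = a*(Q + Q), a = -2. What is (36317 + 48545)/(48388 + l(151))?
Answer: 42431/23892 ≈ 1.7759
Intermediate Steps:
l(Q) = -4*Q (l(Q) = -2*(Q + Q) = -4*Q)
(36317 + 48545)/(48388 + l(151)) = (36317 + 48545)/(48388 - 4*151) = 84862/(48388 - 604) = 84862/47784 = 84862*(1/47784) = 42431/23892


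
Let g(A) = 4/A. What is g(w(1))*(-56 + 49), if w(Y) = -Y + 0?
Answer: 28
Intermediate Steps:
w(Y) = -Y
g(w(1))*(-56 + 49) = (4/((-1*1)))*(-56 + 49) = (4/(-1))*(-7) = (4*(-1))*(-7) = -4*(-7) = 28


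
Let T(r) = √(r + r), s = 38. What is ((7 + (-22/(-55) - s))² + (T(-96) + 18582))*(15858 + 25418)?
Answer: 20140995684/25 + 330208*I*√3 ≈ 8.0564e+8 + 5.7194e+5*I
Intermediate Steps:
T(r) = √2*√r (T(r) = √(2*r) = √2*√r)
((7 + (-22/(-55) - s))² + (T(-96) + 18582))*(15858 + 25418) = ((7 + (-22/(-55) - 1*38))² + (√2*√(-96) + 18582))*(15858 + 25418) = ((7 + (-22*(-1/55) - 38))² + (√2*(4*I*√6) + 18582))*41276 = ((7 + (⅖ - 38))² + (8*I*√3 + 18582))*41276 = ((7 - 188/5)² + (18582 + 8*I*√3))*41276 = ((-153/5)² + (18582 + 8*I*√3))*41276 = (23409/25 + (18582 + 8*I*√3))*41276 = (487959/25 + 8*I*√3)*41276 = 20140995684/25 + 330208*I*√3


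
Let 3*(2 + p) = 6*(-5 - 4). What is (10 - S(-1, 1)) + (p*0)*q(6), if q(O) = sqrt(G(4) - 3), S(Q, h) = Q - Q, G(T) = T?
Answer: 10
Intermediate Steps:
S(Q, h) = 0
p = -20 (p = -2 + (6*(-5 - 4))/3 = -2 + (6*(-9))/3 = -2 + (1/3)*(-54) = -2 - 18 = -20)
q(O) = 1 (q(O) = sqrt(4 - 3) = sqrt(1) = 1)
(10 - S(-1, 1)) + (p*0)*q(6) = (10 - 1*0) - 20*0*1 = (10 + 0) + 0*1 = 10 + 0 = 10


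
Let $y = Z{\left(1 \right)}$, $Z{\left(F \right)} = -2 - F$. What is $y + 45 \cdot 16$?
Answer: $717$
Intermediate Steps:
$y = -3$ ($y = -2 - 1 = -3$)
$y + 45 \cdot 16 = -3 + 45 \cdot 16 = -3 + 720 = 717$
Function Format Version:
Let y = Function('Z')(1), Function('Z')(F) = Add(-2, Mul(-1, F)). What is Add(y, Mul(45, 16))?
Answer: 717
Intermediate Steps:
y = -3 (y = Add(-2, Mul(-1, 1)) = Add(-2, -1) = -3)
Add(y, Mul(45, 16)) = Add(-3, Mul(45, 16)) = Add(-3, 720) = 717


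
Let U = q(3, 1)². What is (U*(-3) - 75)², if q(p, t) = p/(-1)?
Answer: 10404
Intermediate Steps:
q(p, t) = -p (q(p, t) = p*(-1) = -p)
U = 9 (U = (-1*3)² = (-3)² = 9)
(U*(-3) - 75)² = (9*(-3) - 75)² = (-27 - 75)² = (-102)² = 10404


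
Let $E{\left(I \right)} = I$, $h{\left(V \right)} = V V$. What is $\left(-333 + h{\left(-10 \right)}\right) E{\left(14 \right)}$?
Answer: $-3262$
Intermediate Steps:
$h{\left(V \right)} = V^{2}$
$\left(-333 + h{\left(-10 \right)}\right) E{\left(14 \right)} = \left(-333 + \left(-10\right)^{2}\right) 14 = \left(-333 + 100\right) 14 = \left(-233\right) 14 = -3262$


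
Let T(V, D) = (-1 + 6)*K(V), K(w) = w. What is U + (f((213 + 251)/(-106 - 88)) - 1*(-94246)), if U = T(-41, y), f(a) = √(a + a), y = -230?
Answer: 94041 + 4*I*√2813/97 ≈ 94041.0 + 2.1871*I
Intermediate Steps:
f(a) = √2*√a (f(a) = √(2*a) = √2*√a)
T(V, D) = 5*V (T(V, D) = (-1 + 6)*V = 5*V)
U = -205 (U = 5*(-41) = -205)
U + (f((213 + 251)/(-106 - 88)) - 1*(-94246)) = -205 + (√2*√((213 + 251)/(-106 - 88)) - 1*(-94246)) = -205 + (√2*√(464/(-194)) + 94246) = -205 + (√2*√(464*(-1/194)) + 94246) = -205 + (√2*√(-232/97) + 94246) = -205 + (√2*(2*I*√5626/97) + 94246) = -205 + (4*I*√2813/97 + 94246) = -205 + (94246 + 4*I*√2813/97) = 94041 + 4*I*√2813/97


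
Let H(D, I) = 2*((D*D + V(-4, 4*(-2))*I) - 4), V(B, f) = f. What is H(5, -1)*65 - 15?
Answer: 3755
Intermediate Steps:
H(D, I) = -8 - 16*I + 2*D² (H(D, I) = 2*((D*D + (4*(-2))*I) - 4) = 2*((D² - 8*I) - 4) = 2*(-4 + D² - 8*I) = -8 - 16*I + 2*D²)
H(5, -1)*65 - 15 = (-8 - 16*(-1) + 2*5²)*65 - 15 = (-8 + 16 + 2*25)*65 - 15 = (-8 + 16 + 50)*65 - 15 = 58*65 - 15 = 3770 - 15 = 3755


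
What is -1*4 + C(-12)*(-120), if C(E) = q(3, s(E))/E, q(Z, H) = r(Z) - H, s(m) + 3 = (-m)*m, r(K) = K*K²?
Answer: 1736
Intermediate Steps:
r(K) = K³
s(m) = -3 - m² (s(m) = -3 + (-m)*m = -3 - m²)
q(Z, H) = Z³ - H
C(E) = (30 + E²)/E (C(E) = (3³ - (-3 - E²))/E = (27 + (3 + E²))/E = (30 + E²)/E)
-1*4 + C(-12)*(-120) = -1*4 + (-12 + 30/(-12))*(-120) = -4 + (-12 + 30*(-1/12))*(-120) = -4 + (-12 - 5/2)*(-120) = -4 - 29/2*(-120) = -4 + 1740 = 1736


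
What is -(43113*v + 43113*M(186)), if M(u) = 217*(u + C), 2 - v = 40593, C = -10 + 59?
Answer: -448547652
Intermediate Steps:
C = 49
v = -40591 (v = 2 - 1*40593 = 2 - 40593 = -40591)
M(u) = 10633 + 217*u (M(u) = 217*(u + 49) = 217*(49 + u) = 10633 + 217*u)
-(43113*v + 43113*M(186)) = -(-1291579254 + 1740126906) = -43113/(1/((10633 + 40362) - 40591)) = -43113/(1/(50995 - 40591)) = -43113/(1/10404) = -43113/1/10404 = -43113*10404 = -448547652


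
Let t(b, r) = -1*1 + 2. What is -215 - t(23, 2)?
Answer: -216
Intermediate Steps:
t(b, r) = 1 (t(b, r) = -1 + 2 = 1)
-215 - t(23, 2) = -215 - 1*1 = -215 - 1 = -216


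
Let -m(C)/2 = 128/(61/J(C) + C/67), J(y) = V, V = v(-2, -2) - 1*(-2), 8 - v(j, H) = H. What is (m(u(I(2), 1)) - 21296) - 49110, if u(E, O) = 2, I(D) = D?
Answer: -289644890/4111 ≈ -70456.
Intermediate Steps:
v(j, H) = 8 - H
V = 12 (V = (8 - 1*(-2)) - 1*(-2) = (8 + 2) + 2 = 10 + 2 = 12)
J(y) = 12
m(C) = -256/(61/12 + C/67)
(m(u(I(2), 1)) - 21296) - 49110 = (-205824/(4087 + 12*2) - 21296) - 49110 = (-205824/(4087 + 24) - 21296) - 49110 = (-205824/4111 - 21296) - 49110 = -87753680/4111 - 49110 = -289644890/4111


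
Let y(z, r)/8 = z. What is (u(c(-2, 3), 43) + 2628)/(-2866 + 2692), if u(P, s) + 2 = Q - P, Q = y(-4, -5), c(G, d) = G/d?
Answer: -3892/261 ≈ -14.912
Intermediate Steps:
y(z, r) = 8*z
Q = -32 (Q = 8*(-4) = -32)
u(P, s) = -34 - P (u(P, s) = -2 + (-32 - P) = -34 - P)
(u(c(-2, 3), 43) + 2628)/(-2866 + 2692) = ((-34 - (-2)/3) + 2628)/(-2866 + 2692) = ((-34 - (-2)/3) + 2628)/(-174) = ((-34 - 1*(-2/3)) + 2628)*(-1/174) = ((-34 + 2/3) + 2628)*(-1/174) = (-100/3 + 2628)*(-1/174) = (7784/3)*(-1/174) = -3892/261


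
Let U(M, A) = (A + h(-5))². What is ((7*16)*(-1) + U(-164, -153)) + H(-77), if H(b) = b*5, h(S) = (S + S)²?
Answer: 2312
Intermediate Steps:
h(S) = 4*S² (h(S) = (2*S)² = 4*S²)
H(b) = 5*b
U(M, A) = (100 + A)² (U(M, A) = (A + 4*(-5)²)² = (A + 4*25)² = (A + 100)² = (100 + A)²)
((7*16)*(-1) + U(-164, -153)) + H(-77) = ((7*16)*(-1) + (100 - 153)²) + 5*(-77) = (112*(-1) + (-53)²) - 385 = (-112 + 2809) - 385 = 2697 - 385 = 2312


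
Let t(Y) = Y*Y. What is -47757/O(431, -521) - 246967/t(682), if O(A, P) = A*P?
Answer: -33243759949/104444059324 ≈ -0.31829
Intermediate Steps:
t(Y) = Y²
-47757/O(431, -521) - 246967/t(682) = -47757/(431*(-521)) - 246967/(682²) = -47757/(-224551) - 246967/465124 = -47757*(-1/224551) - 246967*1/465124 = 47757/224551 - 246967/465124 = -33243759949/104444059324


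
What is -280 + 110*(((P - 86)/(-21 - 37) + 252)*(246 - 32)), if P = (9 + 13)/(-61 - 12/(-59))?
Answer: 620689742000/104023 ≈ 5.9668e+6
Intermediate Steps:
P = -1298/3587 (P = 22/(-61 - 12*(-1/59)) = 22/(-61 + 12/59) = 22/(-3587/59) = 22*(-59/3587) = -1298/3587 ≈ -0.36186)
-280 + 110*(((P - 86)/(-21 - 37) + 252)*(246 - 32)) = -280 + 110*(((-1298/3587 - 86)/(-21 - 37) + 252)*(246 - 32)) = -280 + 110*((-309780/3587/(-58) + 252)*214) = -280 + 110*((-309780/3587*(-1/58) + 252)*214) = -280 + 110*((154890/104023 + 252)*214) = -280 + 110*((26368686/104023)*214) = -280 + 110*(5642898804/104023) = -280 + 620718868440/104023 = 620689742000/104023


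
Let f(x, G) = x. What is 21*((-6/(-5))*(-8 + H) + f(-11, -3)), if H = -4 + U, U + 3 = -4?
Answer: -3549/5 ≈ -709.80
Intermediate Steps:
U = -7 (U = -3 - 4 = -7)
H = -11 (H = -4 - 7 = -11)
21*((-6/(-5))*(-8 + H) + f(-11, -3)) = 21*((-6/(-5))*(-8 - 11) - 11) = 21*(-6*(-⅕)*(-19) - 11) = 21*((6/5)*(-19) - 11) = 21*(-114/5 - 11) = 21*(-169/5) = -3549/5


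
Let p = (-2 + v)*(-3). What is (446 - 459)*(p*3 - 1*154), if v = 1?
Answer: 1885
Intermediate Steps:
p = 3 (p = (-2 + 1)*(-3) = -1*(-3) = 3)
(446 - 459)*(p*3 - 1*154) = (446 - 459)*(3*3 - 1*154) = -13*(9 - 154) = -13*(-145) = 1885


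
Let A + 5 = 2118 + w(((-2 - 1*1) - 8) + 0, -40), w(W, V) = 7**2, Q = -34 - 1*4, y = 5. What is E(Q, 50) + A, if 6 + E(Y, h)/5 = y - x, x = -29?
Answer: 2302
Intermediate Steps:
Q = -38 (Q = -34 - 4 = -38)
w(W, V) = 49
E(Y, h) = 140 (E(Y, h) = -30 + 5*(5 - 1*(-29)) = -30 + 5*(5 + 29) = -30 + 5*34 = -30 + 170 = 140)
A = 2162 (A = -5 + (2118 + 49) = -5 + 2167 = 2162)
E(Q, 50) + A = 140 + 2162 = 2302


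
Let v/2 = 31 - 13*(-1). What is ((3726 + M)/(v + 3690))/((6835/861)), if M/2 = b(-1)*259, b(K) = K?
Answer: 1381044/12911315 ≈ 0.10696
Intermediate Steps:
v = 88 (v = 2*(31 - 13*(-1)) = 2*(31 + 13) = 2*44 = 88)
M = -518 (M = 2*(-1*259) = 2*(-259) = -518)
((3726 + M)/(v + 3690))/((6835/861)) = ((3726 - 518)/(88 + 3690))/((6835/861)) = (3208/3778)/((6835*(1/861))) = (3208*(1/3778))/(6835/861) = (1604/1889)*(861/6835) = 1381044/12911315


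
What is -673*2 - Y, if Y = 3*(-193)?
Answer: -767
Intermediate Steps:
Y = -579
-673*2 - Y = -673*2 - 1*(-579) = -1346 + 579 = -767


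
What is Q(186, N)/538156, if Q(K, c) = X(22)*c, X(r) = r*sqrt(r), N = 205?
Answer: 2255*sqrt(22)/269078 ≈ 0.039308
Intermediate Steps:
X(r) = r**(3/2)
Q(K, c) = 22*c*sqrt(22) (Q(K, c) = 22**(3/2)*c = (22*sqrt(22))*c = 22*c*sqrt(22))
Q(186, N)/538156 = (22*205*sqrt(22))/538156 = (4510*sqrt(22))*(1/538156) = 2255*sqrt(22)/269078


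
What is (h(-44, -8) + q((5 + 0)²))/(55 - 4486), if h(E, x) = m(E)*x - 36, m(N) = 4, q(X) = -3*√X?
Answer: 83/4431 ≈ 0.018732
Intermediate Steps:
h(E, x) = -36 + 4*x (h(E, x) = 4*x - 36 = -36 + 4*x)
(h(-44, -8) + q((5 + 0)²))/(55 - 4486) = ((-36 + 4*(-8)) - 3*√((5 + 0)²))/(55 - 4486) = ((-36 - 32) - 3*√(5²))/(-4431) = (-68 - 3*√25)*(-1/4431) = (-68 - 3*5)*(-1/4431) = (-68 - 15)*(-1/4431) = -83*(-1/4431) = 83/4431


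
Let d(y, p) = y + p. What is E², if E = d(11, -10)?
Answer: 1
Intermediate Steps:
d(y, p) = p + y
E = 1 (E = -10 + 11 = 1)
E² = 1² = 1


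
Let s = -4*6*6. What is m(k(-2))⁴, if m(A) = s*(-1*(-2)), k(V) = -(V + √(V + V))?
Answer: 6879707136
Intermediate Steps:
k(V) = -V - √2*√V (k(V) = -(V + √(2*V)) = -(V + √2*√V) = -V - √2*√V)
s = -144 (s = -24*6 = -144)
m(A) = -288 (m(A) = -(-144)*(-2) = -144*2 = -288)
m(k(-2))⁴ = (-288)⁴ = 6879707136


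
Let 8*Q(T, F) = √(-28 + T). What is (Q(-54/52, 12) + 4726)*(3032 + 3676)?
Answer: 31702008 + 129*I*√19630/4 ≈ 3.1702e+7 + 4518.5*I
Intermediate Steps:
Q(T, F) = √(-28 + T)/8
(Q(-54/52, 12) + 4726)*(3032 + 3676) = (√(-28 - 54/52)/8 + 4726)*(3032 + 3676) = (√(-28 - 54*1/52)/8 + 4726)*6708 = (√(-28 - 27/26)/8 + 4726)*6708 = (√(-755/26)/8 + 4726)*6708 = ((I*√19630/26)/8 + 4726)*6708 = (I*√19630/208 + 4726)*6708 = (4726 + I*√19630/208)*6708 = 31702008 + 129*I*√19630/4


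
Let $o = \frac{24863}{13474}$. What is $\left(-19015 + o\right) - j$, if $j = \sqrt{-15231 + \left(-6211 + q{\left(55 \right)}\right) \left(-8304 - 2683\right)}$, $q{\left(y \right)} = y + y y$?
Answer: $- \frac{256183247}{13474} - \sqrt{34385066} \approx -24877.0$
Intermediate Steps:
$q{\left(y \right)} = y + y^{2}$
$o = \frac{24863}{13474}$ ($o = 24863 \cdot \frac{1}{13474} = \frac{24863}{13474} \approx 1.8453$)
$j = \sqrt{34385066}$ ($j = \sqrt{-15231 + \left(-6211 + 55 \left(1 + 55\right)\right) \left(-8304 - 2683\right)} = \sqrt{-15231 + \left(-6211 + 55 \cdot 56\right) \left(-10987\right)} = \sqrt{-15231 + \left(-6211 + 3080\right) \left(-10987\right)} = \sqrt{-15231 - -34400297} = \sqrt{-15231 + 34400297} = \sqrt{34385066} \approx 5863.9$)
$\left(-19015 + o\right) - j = \left(-19015 + \frac{24863}{13474}\right) - \sqrt{34385066} = - \frac{256183247}{13474} - \sqrt{34385066}$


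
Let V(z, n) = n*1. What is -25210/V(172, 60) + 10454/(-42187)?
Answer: -106416151/253122 ≈ -420.41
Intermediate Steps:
V(z, n) = n
-25210/V(172, 60) + 10454/(-42187) = -25210/60 + 10454/(-42187) = -25210*1/60 + 10454*(-1/42187) = -2521/6 - 10454/42187 = -106416151/253122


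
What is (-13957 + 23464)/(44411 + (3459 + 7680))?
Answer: 9507/55550 ≈ 0.17114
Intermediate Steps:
(-13957 + 23464)/(44411 + (3459 + 7680)) = 9507/(44411 + 11139) = 9507/55550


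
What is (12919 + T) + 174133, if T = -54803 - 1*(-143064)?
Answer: 275313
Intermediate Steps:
T = 88261 (T = -54803 + 143064 = 88261)
(12919 + T) + 174133 = (12919 + 88261) + 174133 = 101180 + 174133 = 275313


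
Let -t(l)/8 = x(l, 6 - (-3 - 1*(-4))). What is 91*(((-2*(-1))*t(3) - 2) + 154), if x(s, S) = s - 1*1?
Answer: 10920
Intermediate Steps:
x(s, S) = -1 + s (x(s, S) = s - 1 = -1 + s)
t(l) = 8 - 8*l (t(l) = -8*(-1 + l) = 8 - 8*l)
91*(((-2*(-1))*t(3) - 2) + 154) = 91*(((-2*(-1))*(8 - 8*3) - 2) + 154) = 91*((2*(8 - 24) - 2) + 154) = 91*((2*(-16) - 2) + 154) = 91*((-32 - 2) + 154) = 91*(-34 + 154) = 91*120 = 10920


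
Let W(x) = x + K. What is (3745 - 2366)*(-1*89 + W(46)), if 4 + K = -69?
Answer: -159964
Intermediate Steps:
K = -73 (K = -4 - 69 = -73)
W(x) = -73 + x (W(x) = x - 73 = -73 + x)
(3745 - 2366)*(-1*89 + W(46)) = (3745 - 2366)*(-1*89 + (-73 + 46)) = 1379*(-89 - 27) = 1379*(-116) = -159964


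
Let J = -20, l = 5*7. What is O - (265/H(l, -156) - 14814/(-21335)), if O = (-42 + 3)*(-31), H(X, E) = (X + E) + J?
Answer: 3640521116/3008235 ≈ 1210.2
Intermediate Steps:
l = 35
H(X, E) = -20 + E + X (H(X, E) = (X + E) - 20 = (E + X) - 20 = -20 + E + X)
O = 1209 (O = -39*(-31) = 1209)
O - (265/H(l, -156) - 14814/(-21335)) = 1209 - (265/(-20 - 156 + 35) - 14814/(-21335)) = 1209 - (265/(-141) - 14814*(-1/21335)) = 1209 - (265*(-1/141) + 14814/21335) = 1209 - (-265/141 + 14814/21335) = 1209 - 1*(-3565001/3008235) = 1209 + 3565001/3008235 = 3640521116/3008235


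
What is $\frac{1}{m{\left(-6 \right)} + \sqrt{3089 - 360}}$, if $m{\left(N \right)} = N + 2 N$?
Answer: $\frac{18}{2405} + \frac{\sqrt{2729}}{2405} \approx 0.029206$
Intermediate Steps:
$m{\left(N \right)} = 3 N$
$\frac{1}{m{\left(-6 \right)} + \sqrt{3089 - 360}} = \frac{1}{3 \left(-6\right) + \sqrt{3089 - 360}} = \frac{1}{-18 + \sqrt{2729}}$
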